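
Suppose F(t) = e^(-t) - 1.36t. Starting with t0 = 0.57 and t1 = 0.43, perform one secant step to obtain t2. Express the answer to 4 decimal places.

0.4634

F(0.57) = -0.209675, F(0.43) = 0.065709
t2 = 0.430000 − 0.065709·(0.430000 − 0.570000) / (0.065709 − (-0.209675)) = 0.430000 − (-0.009199)/(0.275384) = 0.463405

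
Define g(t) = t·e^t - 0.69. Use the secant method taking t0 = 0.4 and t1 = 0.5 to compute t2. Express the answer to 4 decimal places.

0.4410

g(0.4) = -0.093270, g(0.5) = 0.134361
t2 = 0.500000 − 0.134361·(0.500000 − 0.400000) / (0.134361 − (-0.093270)) = 0.500000 − (0.013436)/(0.227631) = 0.440974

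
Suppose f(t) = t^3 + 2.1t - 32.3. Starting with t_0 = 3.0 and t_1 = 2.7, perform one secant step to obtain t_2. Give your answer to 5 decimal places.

2.96225

f(3.0) = 1.0000000, f(2.7) = -6.9470000
t_2 = 2.7000000 − (-6.9470000)·(2.7000000 − 3.0000000) / (-6.9470000 − 1.0000000) = 2.7000000 − (2.0841000)/(-7.9470000) = 2.9622499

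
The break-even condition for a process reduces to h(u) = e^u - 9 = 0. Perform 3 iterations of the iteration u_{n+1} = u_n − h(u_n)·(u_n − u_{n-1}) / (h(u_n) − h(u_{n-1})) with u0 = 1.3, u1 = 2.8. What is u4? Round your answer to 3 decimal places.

h(1.3) = -5.33070, h(2.8) = 7.44465
u2 = 2.80000 − 7.44465·(2.80000 − 1.30000) / (7.44465 − (-5.33070)) = 2.80000 − (11.16697)/(12.77535) = 1.92590
h(1.92590) = -2.13870
u3 = 1.92590 − (-2.13870)·(1.92590 − 2.80000) / (-2.13870 − 7.44465) = 1.92590 − (1.86944)/(-9.58335) = 2.12097
h(2.12097) = -0.66078
u4 = 2.12097 − (-0.66078)·(2.12097 − 1.92590) / (-0.66078 − (-2.13870)) = 2.12097 − (-0.12890)/(1.47791) = 2.20819

2.208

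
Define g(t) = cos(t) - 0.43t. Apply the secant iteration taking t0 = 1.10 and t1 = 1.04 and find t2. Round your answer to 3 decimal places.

1.085

g(1.10) = -0.01940, g(1.04) = 0.05902
t2 = 1.04000 − 0.05902·(1.04000 − 1.10000) / (0.05902 − (-0.01940)) = 1.04000 − (-0.00354)/(0.07842) = 1.08515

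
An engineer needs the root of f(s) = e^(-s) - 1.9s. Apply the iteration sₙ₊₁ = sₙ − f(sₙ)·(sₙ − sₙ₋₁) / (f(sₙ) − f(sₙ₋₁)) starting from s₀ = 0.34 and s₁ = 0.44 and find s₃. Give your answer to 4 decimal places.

f(0.34) = 0.065770, f(0.44) = -0.191964
s₂ = 0.440000 − (-0.191964)·(0.440000 − 0.340000) / (-0.191964 − 0.065770) = 0.440000 − (-0.019196)/(-0.257734) = 0.365519
f(0.365519) = -0.000649
s₃ = 0.365519 − (-0.000649)·(0.365519 − 0.440000) / (-0.000649 − (-0.191964)) = 0.365519 − (0.000048)/(0.191315) = 0.365266

0.3653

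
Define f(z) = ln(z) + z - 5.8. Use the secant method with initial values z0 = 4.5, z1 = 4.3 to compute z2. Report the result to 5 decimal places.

f(4.5) = 0.2040774, f(4.3) = -0.0413850
z2 = 4.3000000 − (-0.0413850)·(4.3000000 − 4.5000000) / (-0.0413850 − 0.2040774) = 4.3000000 − (0.0082770)/(-0.2454624) = 4.3337200

4.33372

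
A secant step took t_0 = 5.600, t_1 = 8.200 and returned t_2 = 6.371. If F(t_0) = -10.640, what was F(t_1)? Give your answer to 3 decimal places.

The secant line through (5.600, -10.640) and (8.200, F(t_1)) crosses zero at t_2 = 6.371.
So (5.600, -10.640), (8.200, F(t_1)), (6.371, 0) are collinear:
F(t_1) = -10.640 · (8.200 − 6.371) / (5.600 − 6.371) = -10.640 · (1.82900)/(-0.77100) = 25.24067

25.241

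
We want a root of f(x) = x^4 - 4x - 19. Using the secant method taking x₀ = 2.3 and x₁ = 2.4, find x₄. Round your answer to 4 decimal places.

f(2.3) = -0.215900, f(2.4) = 4.577600
x₂ = 2.400000 − 4.577600·(2.400000 − 2.300000) / (4.577600 − (-0.215900)) = 2.400000 − (0.457760)/(4.793500) = 2.304504
f(2.304504) = -0.014070
x₃ = 2.304504 − (-0.014070)·(2.304504 − 2.400000) / (-0.014070 − 4.577600) = 2.304504 − (0.001344)/(-4.591670) = 2.304797
f(2.304797) = -0.000913
x₄ = 2.304797 − (-0.000913)·(2.304797 − 2.304504) / (-0.000913 − (-0.014070)) = 2.304797 − (0.000000)/(0.013157) = 2.304817

2.3048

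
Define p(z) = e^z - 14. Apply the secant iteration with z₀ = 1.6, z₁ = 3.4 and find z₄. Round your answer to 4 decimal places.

p(1.6) = -9.046968, p(3.4) = 15.964100
z₂ = 3.400000 − 15.964100·(3.400000 − 1.600000) / (15.964100 − (-9.046968)) = 3.400000 − (28.735380)/(25.011068) = 2.251093
p(2.251093) = -4.501884
z₃ = 2.251093 − (-4.501884)·(2.251093 − 3.400000) / (-4.501884 − 15.964100) = 2.251093 − (5.172245)/(-20.465984) = 2.503817
p(2.503817) = -1.770912
z₄ = 2.503817 − (-1.770912)·(2.503817 − 2.251093) / (-1.770912 − (-4.501884)) = 2.503817 − (-0.447552)/(2.730972) = 2.667697

2.6677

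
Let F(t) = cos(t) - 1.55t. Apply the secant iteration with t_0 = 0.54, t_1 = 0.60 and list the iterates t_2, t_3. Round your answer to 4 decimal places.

0.5499, 0.5500

F(0.54) = 0.020709, F(0.60) = -0.104664
t_2 = 0.600000 − (-0.104664)·(0.600000 − 0.540000) / (-0.104664 − 0.020709) = 0.600000 − (-0.006280)/(-0.125373) = 0.549911
F(0.549911) = 0.000210
t_3 = 0.549911 − 0.000210·(0.549911 − 0.600000) / (0.000210 − (-0.104664)) = 0.549911 − (-0.000011)/(0.104874) = 0.550011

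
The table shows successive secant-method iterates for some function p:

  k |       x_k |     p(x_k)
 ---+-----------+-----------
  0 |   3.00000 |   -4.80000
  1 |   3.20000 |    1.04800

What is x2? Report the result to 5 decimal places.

3.16416

x2 = 3.20000 − 1.04800·(3.20000 − 3.00000) / (1.04800 − (-4.80000))
   = 3.20000 − (0.2096000)/(5.8480000) = 3.1641587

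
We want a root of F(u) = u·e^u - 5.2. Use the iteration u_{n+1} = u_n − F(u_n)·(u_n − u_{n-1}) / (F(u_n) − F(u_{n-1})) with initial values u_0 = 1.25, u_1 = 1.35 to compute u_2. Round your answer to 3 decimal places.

1.349

F(1.25) = -0.83707, F(1.35) = 0.00752
u_2 = 1.35000 − 0.00752·(1.35000 − 1.25000) / (0.00752 − (-0.83707)) = 1.35000 − (0.00075)/(0.84460) = 1.34911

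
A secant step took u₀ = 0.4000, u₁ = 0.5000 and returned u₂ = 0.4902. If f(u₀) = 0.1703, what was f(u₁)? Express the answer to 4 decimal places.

The secant line through (0.4000, 0.1703) and (0.5000, f(u₁)) crosses zero at u₂ = 0.4902.
So (0.4000, 0.1703), (0.5000, f(u₁)), (0.4902, 0) are collinear:
f(u₁) = 0.1703 · (0.5000 − 0.4902) / (0.4000 − 0.4902) = 0.1703 · (0.009800)/(-0.090200) = -0.018503

-0.0185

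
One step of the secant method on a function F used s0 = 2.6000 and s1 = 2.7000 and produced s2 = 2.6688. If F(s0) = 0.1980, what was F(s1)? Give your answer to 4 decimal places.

-0.0898

The secant line through (2.6000, 0.1980) and (2.7000, F(s1)) crosses zero at s2 = 2.6688.
So (2.6000, 0.1980), (2.7000, F(s1)), (2.6688, 0) are collinear:
F(s1) = 0.1980 · (2.7000 − 2.6688) / (2.6000 − 2.6688) = 0.1980 · (0.031200)/(-0.068800) = -0.089791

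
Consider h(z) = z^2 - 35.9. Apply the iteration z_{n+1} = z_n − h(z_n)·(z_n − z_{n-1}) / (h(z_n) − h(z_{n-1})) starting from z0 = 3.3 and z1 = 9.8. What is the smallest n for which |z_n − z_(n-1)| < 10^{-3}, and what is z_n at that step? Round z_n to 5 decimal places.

n = 6, z_n = 5.99166

h(3.3) = -25.0100000, h(9.8) = 60.1400000
z2 = 9.8000000 − 60.1400000·(6.5000000)/(85.1500000) = 5.2091603;  |Δ| = 4.5908397
h(5.2091603) = -8.7646489
z3 = 5.2091603 − (-8.7646489)·(-4.5908397)/(-68.9046489) = 5.7931136;  |Δ| = 0.5839533
h(5.7931136) = -2.3398346
z4 = 5.7931136 − (-2.3398346)·(0.5839533)/(6.4248143) = 6.0057819;  |Δ| = 0.2126683
h(6.0057819) = 0.1694161
z5 = 6.0057819 − 0.1694161·(0.2126683)/(2.5092507) = 5.9914232;  |Δ| = 0.0143586
h(5.9914232) = -0.0028475
z6 = 5.9914232 − (-0.0028475)·(-0.0143586)/(-0.1722636) = 5.9916606;  |Δ| = 0.0002373
|z6 − z5| = 0.0002373 < 10^{-3}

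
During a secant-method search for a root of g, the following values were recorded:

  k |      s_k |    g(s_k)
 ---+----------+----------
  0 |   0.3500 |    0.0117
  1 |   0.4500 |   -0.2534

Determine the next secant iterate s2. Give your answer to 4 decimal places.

0.3544

s2 = 0.4500 − (-0.2534)·(0.4500 − 0.3500) / (-0.2534 − 0.0117)
   = 0.4500 − (-0.025340)/(-0.265100) = 0.354413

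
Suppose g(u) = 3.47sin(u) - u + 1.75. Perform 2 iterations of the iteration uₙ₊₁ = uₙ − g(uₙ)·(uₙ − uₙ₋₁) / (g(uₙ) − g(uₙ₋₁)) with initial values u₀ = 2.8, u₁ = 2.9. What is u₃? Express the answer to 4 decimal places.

g(2.8) = 0.112409, g(2.9) = -0.319805
u₂ = 2.900000 − (-0.319805)·(2.900000 − 2.800000) / (-0.319805 − 0.112409) = 2.900000 − (-0.031980)/(-0.432214) = 2.826008
g(2.826008) = 0.000985
u₃ = 2.826008 − 0.000985·(2.826008 − 2.900000) / (0.000985 − (-0.319805)) = 2.826008 − (-0.000073)/(0.320790) = 2.826235

2.8262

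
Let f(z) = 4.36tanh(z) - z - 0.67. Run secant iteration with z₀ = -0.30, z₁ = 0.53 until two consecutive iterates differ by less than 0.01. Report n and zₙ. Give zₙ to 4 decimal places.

n = 4, zₙ = 0.2030

f(-0.30) = -1.640123, f(0.53) = 0.916262
z₂ = 0.530000 − 0.916262·(0.830000)/(2.556385) = 0.232511;  |Δ| = 0.297489
f(0.232511) = 0.093354
z₃ = 0.232511 − 0.093354·(-0.297489)/(-0.822907) = 0.198762;  |Δ| = 0.033749
f(0.198762) = -0.013394
z₄ = 0.198762 − (-0.013394)·(-0.033749)/(-0.106748) = 0.202997;  |Δ| = 0.004234
|z₄ − z₃| = 0.004234 < 0.01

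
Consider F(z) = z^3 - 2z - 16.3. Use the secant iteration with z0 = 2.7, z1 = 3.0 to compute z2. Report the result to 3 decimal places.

2.790

F(2.7) = -2.01700, F(3.0) = 4.70000
z2 = 3.00000 − 4.70000·(3.00000 − 2.70000) / (4.70000 − (-2.01700)) = 3.00000 − (1.41000)/(6.71700) = 2.79008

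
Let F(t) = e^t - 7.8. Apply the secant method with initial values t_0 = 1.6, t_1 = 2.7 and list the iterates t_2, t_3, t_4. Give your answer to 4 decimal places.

1.9155, 2.0134, 2.0570

F(1.6) = -2.846968, F(2.7) = 7.079732
t_2 = 2.700000 − 7.079732·(2.700000 − 1.600000) / (7.079732 − (-2.846968)) = 2.700000 − (7.787705)/(9.926699) = 1.915479
F(1.915479) = -1.009810
t_3 = 1.915479 − (-1.009810)·(1.915479 − 2.700000) / (-1.009810 − 7.079732) = 1.915479 − (0.792217)/(-8.089542) = 2.013410
F(2.013410) = -0.311190
t_4 = 2.013410 − (-0.311190)·(2.013410 − 1.915479) / (-0.311190 − (-1.009810)) = 2.013410 − (-0.030475)/(0.698620) = 2.057032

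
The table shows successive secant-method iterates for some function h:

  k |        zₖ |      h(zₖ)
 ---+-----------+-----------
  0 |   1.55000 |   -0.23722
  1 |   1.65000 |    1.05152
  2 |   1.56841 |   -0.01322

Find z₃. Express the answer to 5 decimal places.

1.56942

z₃ = 1.56841 − (-0.01322)·(1.56841 − 1.65000) / (-0.01322 − 1.05152)
   = 1.56841 − (0.0010786)/(-1.0647400) = 1.5694230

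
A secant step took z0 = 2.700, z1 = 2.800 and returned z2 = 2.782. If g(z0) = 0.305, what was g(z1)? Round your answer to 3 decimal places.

-0.067

The secant line through (2.700, 0.305) and (2.800, g(z1)) crosses zero at z2 = 2.782.
So (2.700, 0.305), (2.800, g(z1)), (2.782, 0) are collinear:
g(z1) = 0.305 · (2.800 − 2.782) / (2.700 − 2.782) = 0.305 · (0.01800)/(-0.08200) = -0.06695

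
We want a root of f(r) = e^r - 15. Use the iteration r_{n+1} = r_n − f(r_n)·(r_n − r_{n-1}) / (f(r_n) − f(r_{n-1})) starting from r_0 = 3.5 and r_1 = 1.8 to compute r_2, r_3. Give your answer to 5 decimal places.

f(3.5) = 18.1154520, f(1.8) = -8.9503525
r_2 = 1.8000000 − (-8.9503525)·(1.8000000 − 3.5000000) / (-8.9503525 − 18.1154520) = 1.8000000 − (15.2155993)/(-27.0658045) = 2.3621706
f(2.3621706) = -4.3860350
r_3 = 2.3621706 − (-4.3860350)·(2.3621706 − 1.8000000) / (-4.3860350 − (-8.9503525)) = 2.3621706 − (-2.4656999)/(4.5643176) = 2.9023828

2.36217, 2.90238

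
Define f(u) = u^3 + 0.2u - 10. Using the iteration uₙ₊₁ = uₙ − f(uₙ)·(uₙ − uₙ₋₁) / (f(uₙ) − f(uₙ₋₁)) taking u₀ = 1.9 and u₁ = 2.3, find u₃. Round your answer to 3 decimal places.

2.122

f(1.9) = -2.76100, f(2.3) = 2.62700
u₂ = 2.30000 − 2.62700·(2.30000 − 1.90000) / (2.62700 − (-2.76100)) = 2.30000 − (1.05080)/(5.38800) = 2.10497
f(2.10497) = -0.25204
u₃ = 2.10497 − (-0.25204)·(2.10497 − 2.30000) / (-0.25204 − 2.62700) = 2.10497 − (0.04915)/(-2.87904) = 2.12205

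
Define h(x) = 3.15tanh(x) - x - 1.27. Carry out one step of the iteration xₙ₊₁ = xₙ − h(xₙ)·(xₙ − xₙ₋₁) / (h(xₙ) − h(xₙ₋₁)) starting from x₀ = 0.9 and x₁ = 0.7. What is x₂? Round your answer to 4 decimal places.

0.7868

h(0.9) = 0.086338, h(0.7) = -0.066242
x₂ = 0.700000 − (-0.066242)·(0.700000 − 0.900000) / (-0.066242 − 0.086338) = 0.700000 − (0.013248)/(-0.152580) = 0.786829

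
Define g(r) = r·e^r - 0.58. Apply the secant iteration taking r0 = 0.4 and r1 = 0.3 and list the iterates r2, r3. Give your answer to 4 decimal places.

g(0.4) = 0.016730, g(0.3) = -0.175042
r2 = 0.300000 − (-0.175042)·(0.300000 − 0.400000) / (-0.175042 − 0.016730) = 0.300000 − (0.017504)/(-0.191772) = 0.391276
g(0.391276) = -0.001355
r3 = 0.391276 − (-0.001355)·(0.391276 − 0.300000) / (-0.001355 − (-0.175042)) = 0.391276 − (-0.000124)/(0.173688) = 0.391988

0.3913, 0.3920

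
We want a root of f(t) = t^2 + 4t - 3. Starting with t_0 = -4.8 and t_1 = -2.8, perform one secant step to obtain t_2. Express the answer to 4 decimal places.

-4.5667

f(-4.8) = 0.840000, f(-2.8) = -6.360000
t_2 = -2.800000 − (-6.360000)·(-2.800000 − (-4.800000)) / (-6.360000 − 0.840000) = -2.800000 − (-12.720000)/(-7.200000) = -4.566667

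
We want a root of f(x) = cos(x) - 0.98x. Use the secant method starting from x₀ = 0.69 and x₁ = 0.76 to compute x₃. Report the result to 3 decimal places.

f(0.69) = 0.09505, f(0.76) = -0.01996
x₂ = 0.76000 − (-0.01996)·(0.76000 − 0.69000) / (-0.01996 − 0.09505) = 0.76000 − (-0.00140)/(-0.11501) = 0.74785
f(0.74785) = 0.00026
x₃ = 0.74785 − 0.00026·(0.74785 − 0.76000) / (0.00026 − (-0.01996)) = 0.74785 − (0.00000)/(0.02023) = 0.74801

0.748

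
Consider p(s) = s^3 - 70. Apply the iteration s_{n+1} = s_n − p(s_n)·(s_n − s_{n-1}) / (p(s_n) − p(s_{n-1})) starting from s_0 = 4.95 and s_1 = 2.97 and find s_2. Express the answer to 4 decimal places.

p(4.95) = 51.287375, p(2.97) = -43.801927
s_2 = 2.970000 − (-43.801927)·(2.970000 − 4.950000) / (-43.801927 − 51.287375) = 2.970000 − (86.727815)/(-95.089302) = 3.882067

3.8821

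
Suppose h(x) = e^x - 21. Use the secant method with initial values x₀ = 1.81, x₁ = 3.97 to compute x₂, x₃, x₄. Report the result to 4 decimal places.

2.4961, 2.8160, 3.1160

h(1.81) = -14.889553, h(3.97) = 31.984531
x₂ = 3.970000 − 31.984531·(3.970000 − 1.810000) / (31.984531 − (-14.889553)) = 3.970000 − (69.086587)/(46.874083) = 2.496124
h(2.496124) = -8.864634
x₃ = 2.496124 − (-8.864634)·(2.496124 − 3.970000) / (-8.864634 − 31.984531) = 2.496124 − (13.065371)/(-40.849165) = 2.815968
h(2.815968) = -4.290653
x₄ = 2.815968 − (-4.290653)·(2.815968 − 2.496124) / (-4.290653 − (-8.864634)) = 2.815968 − (-1.372341)/(4.573981) = 3.116000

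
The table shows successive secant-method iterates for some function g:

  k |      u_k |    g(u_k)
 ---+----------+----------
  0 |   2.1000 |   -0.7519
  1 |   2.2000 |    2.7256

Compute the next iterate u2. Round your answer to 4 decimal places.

u2 = 2.2000 − 2.7256·(2.2000 − 2.1000) / (2.7256 − (-0.7519))
   = 2.2000 − (0.272560)/(3.477500) = 2.121622

2.1216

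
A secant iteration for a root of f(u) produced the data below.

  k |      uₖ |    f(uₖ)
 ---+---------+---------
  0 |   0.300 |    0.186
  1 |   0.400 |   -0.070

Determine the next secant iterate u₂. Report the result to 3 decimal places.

u₂ = 0.400 − (-0.070)·(0.400 − 0.300) / (-0.070 − 0.186)
   = 0.400 − (-0.00700)/(-0.25600) = 0.37266

0.373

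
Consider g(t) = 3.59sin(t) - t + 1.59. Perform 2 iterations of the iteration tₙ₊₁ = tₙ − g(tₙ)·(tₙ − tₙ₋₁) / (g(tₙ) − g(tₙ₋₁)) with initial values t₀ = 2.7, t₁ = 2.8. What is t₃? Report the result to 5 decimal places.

2.79831

g(2.7) = 0.4242938, g(2.8) = -0.0073925
t₂ = 2.8000000 − (-0.0073925)·(2.8000000 − 2.7000000) / (-0.0073925 − 0.4242938) = 2.8000000 − (-0.0007393)/(-0.4316863) = 2.7982875
g(2.7982875) = 0.0001108
t₃ = 2.7982875 − 0.0001108·(2.7982875 − 2.8000000) / (0.0001108 − (-0.0073925)) = 2.7982875 − (-0.0000002)/(0.0075033) = 2.7983128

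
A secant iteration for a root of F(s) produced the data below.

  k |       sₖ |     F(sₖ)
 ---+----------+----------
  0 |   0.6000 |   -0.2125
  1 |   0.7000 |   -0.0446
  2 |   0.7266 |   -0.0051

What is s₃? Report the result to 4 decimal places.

0.7300

s₃ = 0.7266 − (-0.0051)·(0.7266 − 0.7000) / (-0.0051 − (-0.0446))
   = 0.7266 − (-0.000136)/(0.039500) = 0.730034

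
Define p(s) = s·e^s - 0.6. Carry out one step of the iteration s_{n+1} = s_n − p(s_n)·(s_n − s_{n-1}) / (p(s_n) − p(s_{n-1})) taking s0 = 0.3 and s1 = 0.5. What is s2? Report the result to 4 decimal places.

p(0.3) = -0.195042, p(0.5) = 0.224361
s2 = 0.500000 − 0.224361·(0.500000 − 0.300000) / (0.224361 − (-0.195042)) = 0.500000 − (0.044872)/(0.419403) = 0.393010

0.3930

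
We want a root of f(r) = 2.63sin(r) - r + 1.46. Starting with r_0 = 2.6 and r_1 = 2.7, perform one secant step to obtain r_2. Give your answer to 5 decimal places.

2.66504

f(2.6) = 0.2157686, f(2.7) = -0.1159909
r_2 = 2.7000000 − (-0.1159909)·(2.7000000 − 2.6000000) / (-0.1159909 − 0.2157686) = 2.7000000 − (-0.0115991)/(-0.3317595) = 2.6650377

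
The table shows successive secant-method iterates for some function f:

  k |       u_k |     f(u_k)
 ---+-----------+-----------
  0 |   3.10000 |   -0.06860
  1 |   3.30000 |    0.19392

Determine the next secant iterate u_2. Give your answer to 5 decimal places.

u_2 = 3.30000 − 0.19392·(3.30000 − 3.10000) / (0.19392 − (-0.06860))
   = 3.30000 − (0.0387840)/(0.2625200) = 3.1522627

3.15226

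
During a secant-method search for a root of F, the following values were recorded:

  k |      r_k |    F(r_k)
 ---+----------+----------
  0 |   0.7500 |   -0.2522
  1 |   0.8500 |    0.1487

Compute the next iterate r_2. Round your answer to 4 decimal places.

r_2 = 0.8500 − 0.1487·(0.8500 − 0.7500) / (0.1487 − (-0.2522))
   = 0.8500 − (0.014870)/(0.400900) = 0.812908

0.8129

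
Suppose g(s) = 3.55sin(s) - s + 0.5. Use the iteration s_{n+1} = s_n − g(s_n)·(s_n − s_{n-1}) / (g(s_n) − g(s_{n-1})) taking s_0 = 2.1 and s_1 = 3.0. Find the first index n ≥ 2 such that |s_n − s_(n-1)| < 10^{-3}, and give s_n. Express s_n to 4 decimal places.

g(2.1) = 1.464393, g(3.0) = -1.999024
s_2 = 3.000000 − (-1.999024)·(0.900000)/(-3.463417) = 2.480536;  |Δ| = 0.519464
g(2.480536) = 0.198992
s_3 = 2.480536 − 0.198992·(-0.519464)/(2.198016) = 2.527564;  |Δ| = 0.047028
g(2.527564) = 0.017821
s_4 = 2.527564 − 0.017821·(0.047028)/(-0.181171) = 2.532190;  |Δ| = 0.004626
g(2.532190) = -0.000249
s_5 = 2.532190 − (-0.000249)·(0.004626)/(-0.018070) = 2.532126;  |Δ| = 0.000064
|s_5 − s_4| = 0.000064 < 10^{-3}

n = 5, s_n = 2.5321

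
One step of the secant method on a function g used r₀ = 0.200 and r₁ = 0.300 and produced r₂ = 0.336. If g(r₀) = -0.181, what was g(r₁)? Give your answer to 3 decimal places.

The secant line through (0.200, -0.181) and (0.300, g(r₁)) crosses zero at r₂ = 0.336.
So (0.200, -0.181), (0.300, g(r₁)), (0.336, 0) are collinear:
g(r₁) = -0.181 · (0.300 − 0.336) / (0.200 − 0.336) = -0.181 · (-0.03600)/(-0.13600) = -0.04791

-0.048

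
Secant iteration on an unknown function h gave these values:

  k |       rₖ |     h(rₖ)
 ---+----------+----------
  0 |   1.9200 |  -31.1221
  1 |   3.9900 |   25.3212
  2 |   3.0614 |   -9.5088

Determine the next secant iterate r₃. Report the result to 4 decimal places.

3.3149

r₃ = 3.0614 − (-9.5088)·(3.0614 − 3.9900) / (-9.5088 − 25.3212)
   = 3.0614 − (8.829872)/(-34.830000) = 3.314913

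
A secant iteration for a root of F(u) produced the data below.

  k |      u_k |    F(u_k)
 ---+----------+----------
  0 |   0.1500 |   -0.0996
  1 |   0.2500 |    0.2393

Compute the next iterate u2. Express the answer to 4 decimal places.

0.1794

u2 = 0.2500 − 0.2393·(0.2500 − 0.1500) / (0.2393 − (-0.0996))
   = 0.2500 − (0.023930)/(0.338900) = 0.179389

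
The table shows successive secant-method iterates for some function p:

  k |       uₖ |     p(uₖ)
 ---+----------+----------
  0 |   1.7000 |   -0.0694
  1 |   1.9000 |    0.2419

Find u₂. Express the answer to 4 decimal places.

u₂ = 1.9000 − 0.2419·(1.9000 − 1.7000) / (0.2419 − (-0.0694))
   = 1.9000 − (0.048380)/(0.311300) = 1.744587

1.7446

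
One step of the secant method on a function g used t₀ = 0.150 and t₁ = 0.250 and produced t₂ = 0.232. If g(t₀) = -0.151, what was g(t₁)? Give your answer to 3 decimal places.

0.033

The secant line through (0.150, -0.151) and (0.250, g(t₁)) crosses zero at t₂ = 0.232.
So (0.150, -0.151), (0.250, g(t₁)), (0.232, 0) are collinear:
g(t₁) = -0.151 · (0.250 − 0.232) / (0.150 − 0.232) = -0.151 · (0.01800)/(-0.08200) = 0.03315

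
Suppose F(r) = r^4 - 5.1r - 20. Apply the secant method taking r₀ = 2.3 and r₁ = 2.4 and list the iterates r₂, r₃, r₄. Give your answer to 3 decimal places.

2.380, 2.381, 2.381

F(2.3) = -3.74590, F(2.4) = 0.93760
r₂ = 2.40000 − 0.93760·(2.40000 − 2.30000) / (0.93760 − (-3.74590)) = 2.40000 − (0.09376)/(4.68350) = 2.37998
F(2.37998) = -0.05351
r₃ = 2.37998 − (-0.05351)·(2.37998 − 2.40000) / (-0.05351 − 0.93760) = 2.37998 − (0.00107)/(-0.99111) = 2.38106
F(2.38106) = -0.00070
r₄ = 2.38106 − (-0.00070)·(2.38106 − 2.37998) / (-0.00070 − (-0.05351)) = 2.38106 − (0.00000)/(0.05281) = 2.38108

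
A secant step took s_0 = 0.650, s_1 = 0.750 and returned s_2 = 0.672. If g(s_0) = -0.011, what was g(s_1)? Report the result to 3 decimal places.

0.039

The secant line through (0.650, -0.011) and (0.750, g(s_1)) crosses zero at s_2 = 0.672.
So (0.650, -0.011), (0.750, g(s_1)), (0.672, 0) are collinear:
g(s_1) = -0.011 · (0.750 − 0.672) / (0.650 − 0.672) = -0.011 · (0.07800)/(-0.02200) = 0.03900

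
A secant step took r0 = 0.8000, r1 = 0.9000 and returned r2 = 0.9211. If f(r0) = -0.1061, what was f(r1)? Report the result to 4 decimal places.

-0.0185

The secant line through (0.8000, -0.1061) and (0.9000, f(r1)) crosses zero at r2 = 0.9211.
So (0.8000, -0.1061), (0.9000, f(r1)), (0.9211, 0) are collinear:
f(r1) = -0.1061 · (0.9000 − 0.9211) / (0.8000 − 0.9211) = -0.1061 · (-0.021100)/(-0.121100) = -0.018486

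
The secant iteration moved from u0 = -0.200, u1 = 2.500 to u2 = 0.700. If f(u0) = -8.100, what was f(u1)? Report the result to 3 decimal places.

16.200

The secant line through (-0.200, -8.100) and (2.500, f(u1)) crosses zero at u2 = 0.700.
So (-0.200, -8.100), (2.500, f(u1)), (0.700, 0) are collinear:
f(u1) = -8.100 · (2.500 − 0.700) / (-0.200 − 0.700) = -8.100 · (1.80000)/(-0.90000) = 16.20000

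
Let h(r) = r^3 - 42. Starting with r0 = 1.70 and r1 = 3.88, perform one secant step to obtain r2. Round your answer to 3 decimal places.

3.211

h(1.70) = -37.08700, h(3.88) = 16.41107
r2 = 3.88000 − 16.41107·(3.88000 − 1.70000) / (16.41107 − (-37.08700)) = 3.88000 − (35.77614)/(53.49807) = 3.21126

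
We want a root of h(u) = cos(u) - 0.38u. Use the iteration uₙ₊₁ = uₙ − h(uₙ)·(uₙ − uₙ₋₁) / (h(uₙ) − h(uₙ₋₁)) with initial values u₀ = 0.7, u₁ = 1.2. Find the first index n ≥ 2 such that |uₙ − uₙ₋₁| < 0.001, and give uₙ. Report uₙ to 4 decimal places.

h(0.7) = 0.498842, h(1.2) = -0.093642
u₂ = 1.200000 − (-0.093642)·(0.500000)/(-0.592484) = 1.120975;  |Δ| = 0.079025
h(1.120975) = 0.008834
u₃ = 1.120975 − 0.008834·(-0.079025)/(0.102476) = 1.127787;  |Δ| = 0.006813
h(1.127787) = 0.000101
u₄ = 1.127787 − 0.000101·(0.006813)/(-0.008734) = 1.127866;  |Δ| = 0.000078
|u₄ − u₃| = 0.000078 < 0.001

n = 4, uₙ = 1.1279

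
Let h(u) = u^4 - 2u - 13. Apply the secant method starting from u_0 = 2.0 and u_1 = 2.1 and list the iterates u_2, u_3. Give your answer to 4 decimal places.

h(2.0) = -1.000000, h(2.1) = 2.248100
u_2 = 2.100000 − 2.248100·(2.100000 − 2.000000) / (2.248100 − (-1.000000)) = 2.100000 − (0.224810)/(3.248100) = 2.030787
h(2.030787) = -0.053400
u_3 = 2.030787 − (-0.053400)·(2.030787 − 2.100000) / (-0.053400 − 2.248100) = 2.030787 − (0.003696)/(-2.301500) = 2.032393

2.0308, 2.0324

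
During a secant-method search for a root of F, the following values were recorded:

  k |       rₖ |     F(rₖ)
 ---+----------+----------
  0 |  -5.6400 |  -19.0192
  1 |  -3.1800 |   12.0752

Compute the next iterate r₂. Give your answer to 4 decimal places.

-4.1353

r₂ = -3.1800 − 12.0752·(-3.1800 − (-5.6400)) / (12.0752 − (-19.0192))
   = -3.1800 − (29.704992)/(31.094400) = -4.135316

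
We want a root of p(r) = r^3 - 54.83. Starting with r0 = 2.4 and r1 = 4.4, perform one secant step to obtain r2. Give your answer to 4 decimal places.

p(2.4) = -41.006000, p(4.4) = 30.354000
r2 = 4.400000 − 30.354000·(4.400000 − 2.400000) / (30.354000 − (-41.006000)) = 4.400000 − (60.708000)/(71.360000) = 3.549271

3.5493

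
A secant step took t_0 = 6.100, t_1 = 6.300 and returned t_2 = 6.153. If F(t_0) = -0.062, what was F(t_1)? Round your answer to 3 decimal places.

The secant line through (6.100, -0.062) and (6.300, F(t_1)) crosses zero at t_2 = 6.153.
So (6.100, -0.062), (6.300, F(t_1)), (6.153, 0) are collinear:
F(t_1) = -0.062 · (6.300 − 6.153) / (6.100 − 6.153) = -0.062 · (0.14700)/(-0.05300) = 0.17196

0.172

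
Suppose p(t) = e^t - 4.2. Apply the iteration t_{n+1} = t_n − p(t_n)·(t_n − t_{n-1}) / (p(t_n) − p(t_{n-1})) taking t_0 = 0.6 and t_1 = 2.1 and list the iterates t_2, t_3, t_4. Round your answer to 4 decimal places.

p(0.6) = -2.377881, p(2.1) = 3.966170
t_2 = 2.100000 − 3.966170·(2.100000 − 0.600000) / (3.966170 − (-2.377881)) = 2.100000 − (5.949255)/(6.344051) = 1.162231
p(1.162231) = -1.002942
t_3 = 1.162231 − (-1.002942)·(1.162231 − 2.100000) / (-1.002942 − 3.966170) = 1.162231 − (0.940528)/(-4.969112) = 1.351506
p(1.351506) = -0.336761
t_4 = 1.351506 − (-0.336761)·(1.351506 − 1.162231) / (-0.336761 − (-1.002942)) = 1.351506 − (-0.063740)/(0.666181) = 1.447186

1.1622, 1.3515, 1.4472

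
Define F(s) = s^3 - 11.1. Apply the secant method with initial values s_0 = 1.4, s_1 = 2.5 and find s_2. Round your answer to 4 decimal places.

F(1.4) = -8.356000, F(2.5) = 4.525000
s_2 = 2.500000 − 4.525000·(2.500000 − 1.400000) / (4.525000 − (-8.356000)) = 2.500000 − (4.977500)/(12.881000) = 2.113578

2.1136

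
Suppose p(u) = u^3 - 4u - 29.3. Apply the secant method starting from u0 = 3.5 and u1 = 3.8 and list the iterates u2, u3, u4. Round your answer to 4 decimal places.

3.5118, 3.5128, 3.5129

p(3.5) = -0.425000, p(3.8) = 10.372000
u2 = 3.800000 − 10.372000·(3.800000 − 3.500000) / (10.372000 − (-0.425000)) = 3.800000 − (3.111600)/(10.797000) = 3.511809
p(3.511809) = -0.036795
u3 = 3.511809 − (-0.036795)·(3.511809 − 3.800000) / (-0.036795 − 10.372000) = 3.511809 − (0.010604)/(-10.408795) = 3.512828
p(3.512828) = -0.003167
u4 = 3.512828 − (-0.003167)·(3.512828 − 3.511809) / (-0.003167 − (-0.036795)) = 3.512828 − (-0.000003)/(0.033628) = 3.512924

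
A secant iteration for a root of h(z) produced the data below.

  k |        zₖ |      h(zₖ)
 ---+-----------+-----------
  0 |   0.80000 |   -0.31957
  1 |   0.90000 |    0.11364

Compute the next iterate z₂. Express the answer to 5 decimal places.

z₂ = 0.90000 − 0.11364·(0.90000 − 0.80000) / (0.11364 − (-0.31957))
   = 0.90000 − (0.0113640)/(0.4332100) = 0.8737679

0.87377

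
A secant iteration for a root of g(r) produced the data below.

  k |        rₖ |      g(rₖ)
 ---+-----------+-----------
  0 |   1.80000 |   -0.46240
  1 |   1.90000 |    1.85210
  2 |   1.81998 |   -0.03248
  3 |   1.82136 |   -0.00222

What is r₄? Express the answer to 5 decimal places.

r₄ = 1.82136 − (-0.00222)·(1.82136 − 1.81998) / (-0.00222 − (-0.03248))
   = 1.82136 − (-0.0000031)/(0.0302600) = 1.8214612

1.82146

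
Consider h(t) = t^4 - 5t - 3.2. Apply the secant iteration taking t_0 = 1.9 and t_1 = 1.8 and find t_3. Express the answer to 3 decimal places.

1.885

h(1.9) = 0.33210, h(1.8) = -1.70240
t_2 = 1.80000 − (-1.70240)·(1.80000 − 1.90000) / (-1.70240 − 0.33210) = 1.80000 − (0.17024)/(-2.03450) = 1.88368
h(1.88368) = -0.02839
t_3 = 1.88368 − (-0.02839)·(1.88368 − 1.80000) / (-0.02839 − (-1.70240)) = 1.88368 − (-0.00238)/(1.67401) = 1.88510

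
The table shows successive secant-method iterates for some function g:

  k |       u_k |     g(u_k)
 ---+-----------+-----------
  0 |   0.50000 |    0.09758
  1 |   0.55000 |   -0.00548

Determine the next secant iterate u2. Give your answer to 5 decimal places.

u2 = 0.55000 − (-0.00548)·(0.55000 − 0.50000) / (-0.00548 − 0.09758)
   = 0.55000 − (-0.0002740)/(-0.1030600) = 0.5473414

0.54734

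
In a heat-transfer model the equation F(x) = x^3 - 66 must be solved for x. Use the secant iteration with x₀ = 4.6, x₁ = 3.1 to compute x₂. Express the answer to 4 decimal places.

3.9041

F(4.6) = 31.336000, F(3.1) = -36.209000
x₂ = 3.100000 − (-36.209000)·(3.100000 − 4.600000) / (-36.209000 − 31.336000) = 3.100000 − (54.313500)/(-67.545000) = 3.904108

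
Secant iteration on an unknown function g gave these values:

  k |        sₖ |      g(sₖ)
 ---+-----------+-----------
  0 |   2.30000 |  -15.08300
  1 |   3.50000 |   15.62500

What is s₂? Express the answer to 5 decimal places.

2.88941

s₂ = 3.50000 − 15.62500·(3.50000 − 2.30000) / (15.62500 − (-15.08300))
   = 3.50000 − (18.7500000)/(30.7080000) = 2.8894099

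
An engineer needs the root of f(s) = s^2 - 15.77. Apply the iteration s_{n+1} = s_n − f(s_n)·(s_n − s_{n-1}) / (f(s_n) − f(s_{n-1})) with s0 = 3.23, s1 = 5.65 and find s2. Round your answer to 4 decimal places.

f(3.23) = -5.337100, f(5.65) = 16.152500
s2 = 5.650000 − 16.152500·(5.650000 − 3.230000) / (16.152500 − (-5.337100)) = 5.650000 − (39.089050)/(21.489600) = 3.831025

3.8310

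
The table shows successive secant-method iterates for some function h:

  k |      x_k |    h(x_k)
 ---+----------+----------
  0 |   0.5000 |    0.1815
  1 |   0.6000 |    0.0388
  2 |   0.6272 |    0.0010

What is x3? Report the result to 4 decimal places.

0.6279

x3 = 0.6272 − 0.0010·(0.6272 − 0.6000) / (0.0010 − 0.0388)
   = 0.6272 − (0.000027)/(-0.037800) = 0.627920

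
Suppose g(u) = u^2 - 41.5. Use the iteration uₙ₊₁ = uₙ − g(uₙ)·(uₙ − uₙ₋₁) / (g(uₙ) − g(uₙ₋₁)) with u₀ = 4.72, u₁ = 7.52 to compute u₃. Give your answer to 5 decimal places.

6.43021

g(4.72) = -19.2216000, g(7.52) = 15.0504000
u₂ = 7.5200000 − 15.0504000·(7.5200000 − 4.7200000) / (15.0504000 − (-19.2216000)) = 7.5200000 − (42.1411200)/(34.2720000) = 6.2903922
g(6.2903922) = -1.9309665
u₃ = 6.2903922 − (-1.9309665)·(6.2903922 − 7.5200000) / (-1.9309665 − 15.0504000) = 6.2903922 − (2.3743316)/(-16.9813665) = 6.4302120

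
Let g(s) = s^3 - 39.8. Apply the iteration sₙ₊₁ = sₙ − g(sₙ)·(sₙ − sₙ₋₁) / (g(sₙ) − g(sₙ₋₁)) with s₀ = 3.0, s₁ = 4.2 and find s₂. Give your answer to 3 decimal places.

3.326

g(3.0) = -12.80000, g(4.2) = 34.28800
s₂ = 4.20000 − 34.28800·(4.20000 − 3.00000) / (34.28800 − (-12.80000)) = 4.20000 − (41.14560)/(47.08800) = 3.32620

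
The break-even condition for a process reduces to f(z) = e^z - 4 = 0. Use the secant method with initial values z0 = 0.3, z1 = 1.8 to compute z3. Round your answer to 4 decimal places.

1.3384

f(0.3) = -2.650141, f(1.8) = 2.049647
z2 = 1.800000 − 2.049647·(1.800000 − 0.300000) / (2.049647 − (-2.650141)) = 1.800000 − (3.074471)/(4.699789) = 1.145828
f(1.145828) = -0.854956
z3 = 1.145828 − (-0.854956)·(1.145828 − 1.800000) / (-0.854956 − 2.049647) = 1.145828 − (0.559289)/(-2.904604) = 1.338380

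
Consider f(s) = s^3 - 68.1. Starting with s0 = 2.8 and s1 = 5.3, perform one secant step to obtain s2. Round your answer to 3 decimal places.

f(2.8) = -46.14800, f(5.3) = 80.77700
s2 = 5.30000 − 80.77700·(5.30000 − 2.80000) / (80.77700 − (-46.14800)) = 5.30000 − (201.94250)/(126.92500) = 3.70896

3.709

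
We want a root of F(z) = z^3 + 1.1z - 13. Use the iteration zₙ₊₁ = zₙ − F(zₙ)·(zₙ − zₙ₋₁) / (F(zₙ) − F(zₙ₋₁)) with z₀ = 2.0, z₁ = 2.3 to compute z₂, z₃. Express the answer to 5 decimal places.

F(2.0) = -2.8000000, F(2.3) = 1.6970000
z₂ = 2.3000000 − 1.6970000·(2.3000000 − 2.0000000) / (1.6970000 − (-2.8000000)) = 2.3000000 − (0.5091000)/(4.4970000) = 2.1867912
F(2.1867912) = -0.1371723
z₃ = 2.1867912 − (-0.1371723)·(2.1867912 − 2.3000000) / (-0.1371723 − 1.6970000) = 2.1867912 − (0.0155291)/(-1.8341723) = 2.1952577

2.18679, 2.19526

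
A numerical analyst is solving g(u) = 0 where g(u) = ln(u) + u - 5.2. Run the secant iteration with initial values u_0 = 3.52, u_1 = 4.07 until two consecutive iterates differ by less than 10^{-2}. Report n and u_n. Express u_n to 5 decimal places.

n = 3, u_n = 3.85152

g(3.52) = -0.4215390, g(4.07) = 0.2736430
u_2 = 4.0700000 − 0.2736430·(0.5500000)/(0.6951820) = 3.8535047;  |Δ| = 0.2164953
g(3.8535047) = 0.0024877
u_3 = 3.8535047 − 0.0024877·(-0.2164953)/(-0.2711553) = 3.8515184;  |Δ| = 0.0019862
|u_3 − u_2| = 0.0019862 < 10^{-2}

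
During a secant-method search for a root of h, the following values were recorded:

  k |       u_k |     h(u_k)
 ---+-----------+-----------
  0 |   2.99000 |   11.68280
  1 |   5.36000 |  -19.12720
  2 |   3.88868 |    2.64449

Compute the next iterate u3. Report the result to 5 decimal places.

4.06739

u3 = 3.88868 − 2.64449·(3.88868 − 5.36000) / (2.64449 − (-19.12720))
   = 3.88868 − (-3.8908910)/(21.7716900) = 4.0673933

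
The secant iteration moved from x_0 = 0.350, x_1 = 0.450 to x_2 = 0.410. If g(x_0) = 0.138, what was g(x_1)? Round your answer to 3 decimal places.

The secant line through (0.350, 0.138) and (0.450, g(x_1)) crosses zero at x_2 = 0.410.
So (0.350, 0.138), (0.450, g(x_1)), (0.410, 0) are collinear:
g(x_1) = 0.138 · (0.450 − 0.410) / (0.350 − 0.410) = 0.138 · (0.04000)/(-0.06000) = -0.09200

-0.092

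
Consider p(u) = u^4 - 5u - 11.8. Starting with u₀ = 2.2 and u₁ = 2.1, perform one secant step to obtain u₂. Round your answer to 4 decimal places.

p(2.2) = 0.625600, p(2.1) = -2.851900
u₂ = 2.100000 − (-2.851900)·(2.100000 − 2.200000) / (-2.851900 − 0.625600) = 2.100000 − (0.285190)/(-3.477500) = 2.182010

2.1820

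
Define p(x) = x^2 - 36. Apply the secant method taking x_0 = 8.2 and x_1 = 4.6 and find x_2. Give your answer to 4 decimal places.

p(8.2) = 31.240000, p(4.6) = -14.840000
x_2 = 4.600000 − (-14.840000)·(4.600000 − 8.200000) / (-14.840000 − 31.240000) = 4.600000 − (53.424000)/(-46.080000) = 5.759375

5.7594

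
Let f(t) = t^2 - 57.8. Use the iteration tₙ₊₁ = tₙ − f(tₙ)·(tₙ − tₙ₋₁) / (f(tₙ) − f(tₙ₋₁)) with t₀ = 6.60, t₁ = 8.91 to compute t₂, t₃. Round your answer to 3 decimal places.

7.518, 7.596

f(6.60) = -14.24000, f(8.91) = 21.58810
t₂ = 8.91000 − 21.58810·(8.91000 − 6.60000) / (21.58810 − (-14.24000)) = 8.91000 − (49.86851)/(35.82810) = 7.51812
f(7.51812) = -1.27791
t₃ = 7.51812 − (-1.27791)·(7.51812 − 8.91000) / (-1.27791 − 21.58810) = 7.51812 − (1.77870)/(-22.86601) = 7.59591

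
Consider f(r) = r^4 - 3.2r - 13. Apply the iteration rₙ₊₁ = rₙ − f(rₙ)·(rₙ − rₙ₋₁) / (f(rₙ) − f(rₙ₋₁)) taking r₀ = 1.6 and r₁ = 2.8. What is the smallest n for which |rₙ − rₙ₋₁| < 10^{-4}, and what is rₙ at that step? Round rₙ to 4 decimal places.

n = 7, rₙ = 2.1080

f(1.6) = -11.566400, f(2.8) = 39.505600
r₂ = 2.800000 − 39.505600·(1.200000)/(51.072000) = 1.871767;  |Δ| = 0.928233
f(1.871767) = -6.715062
r₃ = 1.871767 − (-6.715062)·(-0.928233)/(-46.220662) = 2.006623;  |Δ| = 0.134856
f(2.006623) = -3.208199
r₄ = 2.006623 − (-3.208199)·(0.134856)/(3.506863) = 2.129994;  |Δ| = 0.123371
f(2.129994) = 0.767257
r₅ = 2.129994 − 0.767257·(0.123371)/(3.975456) = 2.106184;  |Δ| = 0.023810
f(2.106184) = -0.061602
r₆ = 2.106184 − (-0.061602)·(-0.023810)/(-0.828859) = 2.107953;  |Δ| = 0.001770
f(2.107953) = -0.001047
r₇ = 2.107953 − (-0.001047)·(0.001770)/(0.060555) = 2.107984;  |Δ| = 0.000031
|r₇ − r₆| = 0.000031 < 10^{-4}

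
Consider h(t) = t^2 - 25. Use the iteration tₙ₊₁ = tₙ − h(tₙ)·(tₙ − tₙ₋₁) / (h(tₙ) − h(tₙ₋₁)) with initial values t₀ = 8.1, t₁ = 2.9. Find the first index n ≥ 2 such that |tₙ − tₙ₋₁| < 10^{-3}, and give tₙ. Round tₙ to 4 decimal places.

h(8.1) = 40.610000, h(2.9) = -16.590000
t₂ = 2.900000 − (-16.590000)·(-5.200000)/(-57.200000) = 4.408182;  |Δ| = 1.508182
h(4.408182) = -5.567933
t₃ = 4.408182 − (-5.567933)·(1.508182)/(11.022067) = 5.170058;  |Δ| = 0.761877
h(5.170058) = 1.729505
t₄ = 5.170058 − 1.729505·(0.761877)/(7.297438) = 4.989492;  |Δ| = 0.180566
h(4.989492) = -0.104965
t₅ = 4.989492 − (-0.104965)·(-0.180566)/(-1.834469) = 4.999824;  |Δ| = 0.010332
h(4.999824) = -0.001759
t₆ = 4.999824 − (-0.001759)·(0.010332)/(0.103206) = 5.000000;  |Δ| = 0.000176
|t₆ − t₅| = 0.000176 < 10^{-3}

n = 6, tₙ = 5.0000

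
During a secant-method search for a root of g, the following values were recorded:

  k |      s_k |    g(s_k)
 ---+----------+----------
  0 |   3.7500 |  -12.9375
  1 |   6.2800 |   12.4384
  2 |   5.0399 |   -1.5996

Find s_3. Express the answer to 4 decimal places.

5.1812

s_3 = 5.0399 − (-1.5996)·(5.0399 − 6.2800) / (-1.5996 − 12.4384)
   = 5.0399 − (1.983664)/(-14.038000) = 5.181207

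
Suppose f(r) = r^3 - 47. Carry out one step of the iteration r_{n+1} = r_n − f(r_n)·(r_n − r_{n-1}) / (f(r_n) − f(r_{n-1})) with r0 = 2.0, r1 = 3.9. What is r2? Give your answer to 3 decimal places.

f(2.0) = -39.00000, f(3.9) = 12.31900
r2 = 3.90000 − 12.31900·(3.90000 − 2.00000) / (12.31900 − (-39.00000)) = 3.90000 − (23.40610)/(51.31900) = 3.44391

3.444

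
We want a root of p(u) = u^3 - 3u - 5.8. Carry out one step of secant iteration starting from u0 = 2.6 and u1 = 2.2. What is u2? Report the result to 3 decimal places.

p(2.6) = 3.97600, p(2.2) = -1.75200
u2 = 2.20000 − (-1.75200)·(2.20000 − 2.60000) / (-1.75200 − 3.97600) = 2.20000 − (0.70080)/(-5.72800) = 2.32235

2.322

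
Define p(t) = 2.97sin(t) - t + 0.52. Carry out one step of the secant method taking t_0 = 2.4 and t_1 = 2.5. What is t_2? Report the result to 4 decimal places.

2.4384

p(2.4) = 0.126126, p(2.5) = -0.202538
t_2 = 2.500000 − (-0.202538)·(2.500000 − 2.400000) / (-0.202538 − 0.126126) = 2.500000 − (-0.020254)/(-0.328663) = 2.438375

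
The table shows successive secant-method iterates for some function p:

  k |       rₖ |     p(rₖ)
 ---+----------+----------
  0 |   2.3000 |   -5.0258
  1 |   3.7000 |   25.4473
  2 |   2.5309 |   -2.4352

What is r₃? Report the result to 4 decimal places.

2.6330

r₃ = 2.5309 − (-2.4352)·(2.5309 − 3.7000) / (-2.4352 − 25.4473)
   = 2.5309 − (2.846992)/(-27.882500) = 2.633007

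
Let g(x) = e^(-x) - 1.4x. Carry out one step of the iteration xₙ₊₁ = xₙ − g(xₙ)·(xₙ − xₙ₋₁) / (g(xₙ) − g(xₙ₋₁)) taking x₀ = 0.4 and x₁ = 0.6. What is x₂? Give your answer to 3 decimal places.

g(0.4) = 0.11032, g(0.6) = -0.29119
x₂ = 0.60000 − (-0.29119)·(0.60000 − 0.40000) / (-0.29119 − 0.11032) = 0.60000 − (-0.05824)/(-0.40151) = 0.45495

0.455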